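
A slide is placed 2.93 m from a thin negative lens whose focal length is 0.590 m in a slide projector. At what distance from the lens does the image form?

For a negative lens, f = -0.590 m.
Thin-lens equation: 1/d_i = 1/f − 1/d_o = 1/(-0.5900) − 1/(2.93) = -1.695 − 0.3413 = -2.036, so d_i = -0.491 m.
The image is virtual, upright and reduced, on the same side as the object.

0.491 m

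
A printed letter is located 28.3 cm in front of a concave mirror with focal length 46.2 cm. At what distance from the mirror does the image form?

73.0 cm

Mirror equation: 1/s_i = 1/f − 1/s_o = 1/(46.20) − 1/(28.3) = 0.02165 − 0.03534 = -0.01369, so s_i = -73.0 cm.
The image is virtual, upright and enlarged, behind the mirror.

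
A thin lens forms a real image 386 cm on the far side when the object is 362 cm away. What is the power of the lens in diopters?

d_i = +386 cm.
1/f = 1/d_o + 1/d_i = 1/(362) + 1/(386) = 0.005353 cm⁻¹.
f = 186.8 cm = 1.868 m, so P = 1/f = +0.535 D.

P = +0.535 D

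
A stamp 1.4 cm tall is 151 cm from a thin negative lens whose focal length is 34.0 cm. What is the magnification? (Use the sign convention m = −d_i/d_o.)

m = +0.184

For a negative lens, f = -34.0 cm.
1/d_i = 1/f − 1/d_o = 1/(-34.00) − 1/(151) = -0.03603, so d_i = -27.75 cm.
m = −d_i/d_o = −(-27.75)/(151) = +0.184.
The image is virtual, upright and reduced, on the same side as the object.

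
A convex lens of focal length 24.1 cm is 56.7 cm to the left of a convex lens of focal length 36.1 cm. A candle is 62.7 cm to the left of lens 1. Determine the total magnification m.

m = -1.22

Lens 1: 1/d_i1 = 1/(24.1) − 1/(62.7) = 0.02554, so d_i1 = 39.15 cm; m₁ = −d_i1/d_o1 = -0.6244.
d_o2 = 56.7 − (39.15) = 17.55 cm.
Lens 2: 1/d_i2 = 1/(36.1) − 1/(17.55) = -0.02928, so d_i2 = -34.15 cm; m₂ = −d_i2/d_o2 = +1.946.
m = m₁·m₂ = (-0.6244)(+1.946) = -1.22.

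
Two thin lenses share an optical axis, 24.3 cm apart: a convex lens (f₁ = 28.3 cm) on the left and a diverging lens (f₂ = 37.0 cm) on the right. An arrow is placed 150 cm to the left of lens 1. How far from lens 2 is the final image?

Lens 1: 1/d_i1 = 1/f₁ − 1/d_o1 = 1/(28.3) − 1/(150) = 0.02867, so d_i1 = 34.88 cm.
The intermediate image is 34.88 cm to the right of lens 1, which lies 10.58 cm to the right of lens 2 — a virtual object — so d_o2 = −10.58 cm.
Lens 2 is diverging, so f₂ = −37.0 cm.
Lens 2: 1/d_i2 = 1/f₂ − 1/d_o2 = 1/(-37.0) − 1/(-10.58) = 0.06749, so d_i2 = 14.8 cm.
The final image is real, 14.8 cm to the right of lens 2 (overall magnification ≈ -0.33).

14.8 cm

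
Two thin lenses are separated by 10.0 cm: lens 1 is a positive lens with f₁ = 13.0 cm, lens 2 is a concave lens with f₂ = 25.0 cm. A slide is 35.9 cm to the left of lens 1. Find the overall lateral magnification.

m = -0.971

Lens 1: 1/d_i1 = 1/(13.0) − 1/(35.9) = 0.04907, so d_i1 = 20.38 cm; m₁ = −d_i1/d_o1 = -0.5677.
d_o2 = 10.0 − (20.38) = -10.38 cm (virtual object).
f₂ = −25.0 cm (diverging).
Lens 2: 1/d_i2 = 1/(-25.0) − 1/(-10.38) = 0.05634, so d_i2 = 17.75 cm; m₂ = −d_i2/d_o2 = +1.710.
m = m₁·m₂ = (-0.5677)(+1.710) = -0.971.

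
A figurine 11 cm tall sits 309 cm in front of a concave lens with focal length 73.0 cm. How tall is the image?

For a concave lens, f = -73.0 cm.
1/d_i = 1/f − 1/d_o = 1/(-73.00) − 1/(309) = -0.01693, so d_i = -59.05 cm.
m = −d_i/d_o = +0.1911.
|h_i| = |m|·h_o = 0.1911 × 11 = 2.10 cm. The image is virtual, upright and reduced, on the same side as the object.

2.10 cm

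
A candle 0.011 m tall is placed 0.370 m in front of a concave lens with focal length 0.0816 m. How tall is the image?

0.00199 m

For a concave lens, f = -0.0816 m.
1/d_i = 1/f − 1/d_o = 1/(-0.08160) − 1/(0.370) = -14.96, so d_i = -0.06686 m.
m = −d_i/d_o = +0.1807.
|h_i| = |m|·h_o = 0.1807 × 0.011 = 0.00199 m. The image is virtual, upright and reduced, on the same side as the object.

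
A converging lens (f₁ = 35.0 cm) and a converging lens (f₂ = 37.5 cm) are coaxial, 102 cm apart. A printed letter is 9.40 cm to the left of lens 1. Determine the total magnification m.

m = -0.663

Lens 1: 1/d_i1 = 1/(35.0) − 1/(9.40) = -0.07781, so d_i1 = -12.85 cm; m₁ = −d_i1/d_o1 = +1.367.
d_o2 = 102 − (-12.85) = 114.8 cm.
Lens 2: 1/d_i2 = 1/(37.5) − 1/(114.8) = 0.01796, so d_i2 = 55.69 cm; m₂ = −d_i2/d_o2 = -0.4851.
m = m₁·m₂ = (+1.367)(-0.4851) = -0.663.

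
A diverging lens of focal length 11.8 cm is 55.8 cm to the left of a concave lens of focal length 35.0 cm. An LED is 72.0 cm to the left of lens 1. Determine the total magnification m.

m = +0.0488

f₁ = −11.8 cm (diverging).
Lens 1: 1/d_i1 = 1/(-11.8) − 1/(72.0) = -0.09863, so d_i1 = -10.14 cm; m₁ = −d_i1/d_o1 = +0.1408.
d_o2 = 55.8 − (-10.14) = 65.94 cm.
f₂ = −35.0 cm (diverging).
Lens 2: 1/d_i2 = 1/(-35.0) − 1/(65.94) = -0.04374, so d_i2 = -22.86 cm; m₂ = −d_i2/d_o2 = +0.3467.
m = m₁·m₂ = (+0.1408)(+0.3467) = +0.0488.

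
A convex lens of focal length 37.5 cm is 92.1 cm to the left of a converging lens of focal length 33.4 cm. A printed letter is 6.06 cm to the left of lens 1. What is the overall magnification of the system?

m = -0.604

Lens 1: 1/d_i1 = 1/(37.5) − 1/(6.06) = -0.1383, so d_i1 = -7.228 cm; m₁ = −d_i1/d_o1 = +1.193.
d_o2 = 92.1 − (-7.228) = 99.33 cm.
Lens 2: 1/d_i2 = 1/(33.4) − 1/(99.33) = 0.01987, so d_i2 = 50.32 cm; m₂ = −d_i2/d_o2 = -0.5066.
m = m₁·m₂ = (+1.193)(-0.5066) = -0.604.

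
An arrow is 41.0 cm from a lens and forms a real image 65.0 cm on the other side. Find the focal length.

Real image ⇒ d_i = +65.0 cm.
1/f = 1/d_o + 1/d_i = 1/(41.0) + 1/(65.0) = 0.03977, so f = 25.1 cm.
Since f is positive, the lens is converging.

f = 25.1 cm (converging)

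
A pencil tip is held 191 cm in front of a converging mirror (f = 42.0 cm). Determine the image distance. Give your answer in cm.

Mirror equation: 1/d_i = 1/f − 1/d_o = 1/(42.00) − 1/(191) = 0.02381 − 0.005236 = 0.01857, so d_i = 53.8 cm.
The image is real, inverted and reduced, in front of the mirror.

53.8 cm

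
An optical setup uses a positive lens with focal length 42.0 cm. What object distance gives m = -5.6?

m = −d_i/d_o ⇒ d_i = −m·d_o.
1/f = 1/d_o + 1/d_i = 1/d_o − 1/(m·d_o) = (1 − 1/m)/d_o, so d_o = f(1 − 1/m) = (42.00)(1 − 1/(-5.6)) = 49.5 cm.

49.5 cm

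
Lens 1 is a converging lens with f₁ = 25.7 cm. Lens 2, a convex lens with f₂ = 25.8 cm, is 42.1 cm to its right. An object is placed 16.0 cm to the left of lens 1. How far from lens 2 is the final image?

37.1 cm

Lens 1: 1/d_i1 = 1/f₁ − 1/d_o1 = 1/(25.7) − 1/(16.0) = -0.02359, so d_i1 = -42.39 cm.
The intermediate image is 42.39 cm to the left of lens 1 (virtual), which is 42.1 − (-42.39) = 84.49 cm to the left of lens 2, so d_o2 = +84.49 cm.
Lens 2: 1/d_i2 = 1/f₂ − 1/d_o2 = 1/(25.8) − 1/(84.49) = 0.02692, so d_i2 = 37.1 cm.
The final image is real, 37.1 cm to the right of lens 2 (overall magnification ≈ -1.2).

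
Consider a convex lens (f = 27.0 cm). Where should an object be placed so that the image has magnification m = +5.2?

21.8 cm

m = −d_i/d_o ⇒ d_i = −m·d_o.
1/f = 1/d_o + 1/d_i = 1/d_o − 1/(m·d_o) = (1 − 1/m)/d_o, so d_o = f(1 − 1/m) = (27.00)(1 − 1/(+5.2)) = 21.8 cm.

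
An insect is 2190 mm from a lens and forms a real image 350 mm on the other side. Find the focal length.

f = 302 mm (converging)

Real image ⇒ d_i = +350 mm.
1/f = 1/d_o + 1/d_i = 1/(2190) + 1/(350) = 0.003314, so f = 302 mm.
Since f is positive, the lens is converging.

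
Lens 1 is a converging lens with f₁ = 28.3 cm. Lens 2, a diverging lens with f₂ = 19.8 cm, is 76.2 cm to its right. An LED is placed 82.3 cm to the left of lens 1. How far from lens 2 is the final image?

12.4 cm

Lens 1: 1/d_i1 = 1/f₁ − 1/d_o1 = 1/(28.3) − 1/(82.3) = 0.02319, so d_i1 = 43.13 cm.
The intermediate image is 43.13 cm to the right of lens 1, which is 76.2 − (43.13) = 33.07 cm to the left of lens 2, so d_o2 = +33.07 cm.
Lens 2 is diverging, so f₂ = −19.8 cm.
Lens 2: 1/d_i2 = 1/f₂ − 1/d_o2 = 1/(-19.8) − 1/(33.07) = -0.08074, so d_i2 = -12.4 cm.
The final image is virtual, 12.4 cm to the left of lens 2 (overall magnification ≈ -0.20).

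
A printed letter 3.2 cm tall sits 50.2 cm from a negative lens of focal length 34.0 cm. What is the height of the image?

For a negative lens, f = -34.0 cm.
1/d_i = 1/f − 1/d_o = 1/(-34.00) − 1/(50.2) = -0.04933, so d_i = -20.27 cm.
m = −d_i/d_o = +0.4038.
|h_i| = |m|·h_o = 0.4038 × 3.2 = 1.29 cm. The image is virtual, upright and reduced, on the same side as the object.

1.29 cm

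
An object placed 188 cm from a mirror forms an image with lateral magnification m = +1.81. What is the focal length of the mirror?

f = 420 cm (concave)

m = −d_i/d_o ⇒ d_i = −m·d_o = −(+1.81)·(188) = -340.3 cm.
1/f = 1/d_o + 1/d_i = 1/(188) + 1/(-340.3) = 0.002381, so f = 420 cm.
Since f is positive, the mirror is concave.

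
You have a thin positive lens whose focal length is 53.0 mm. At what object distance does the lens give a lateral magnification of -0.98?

107 mm

m = −d_i/d_o ⇒ d_i = −m·d_o.
1/f = 1/d_o + 1/d_i = 1/d_o − 1/(m·d_o) = (1 − 1/m)/d_o, so d_o = f(1 − 1/m) = (53.00)(1 − 1/(-0.98)) = 107 mm.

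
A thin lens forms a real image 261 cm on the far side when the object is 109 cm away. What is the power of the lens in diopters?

P = +1.30 D

d_i = +261 cm.
1/f = 1/d_o + 1/d_i = 1/(109) + 1/(261) = 0.01301 cm⁻¹.
f = 76.89 cm = 0.7689 m, so P = 1/f = +1.30 D.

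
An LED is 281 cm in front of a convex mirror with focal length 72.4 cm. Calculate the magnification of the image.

m = +0.205

For a convex mirror, f = -72.4 cm.
1/d_i = 1/f − 1/d_o = 1/(-72.40) − 1/(281) = -0.01737, so d_i = -57.57 cm.
m = −d_i/d_o = −(-57.57)/(281) = +0.205.
The image is virtual, upright and reduced, behind the mirror.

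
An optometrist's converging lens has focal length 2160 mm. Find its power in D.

f = 216 cm = 2.16 m.
P = 1/f = 1/(2.16 m) = +0.463 D.

P = +0.463 D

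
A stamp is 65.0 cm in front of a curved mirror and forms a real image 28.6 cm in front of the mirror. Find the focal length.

Real image ⇒ d_i = +28.6 cm.
1/f = 1/d_o + 1/d_i = 1/(65.0) + 1/(28.6) = 0.05035, so f = 19.9 cm.
Since f is positive, the curved mirror is concave.

f = 19.9 cm (concave)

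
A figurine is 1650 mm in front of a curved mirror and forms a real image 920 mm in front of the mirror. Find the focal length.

Real image ⇒ d_i = +920 mm.
1/f = 1/d_o + 1/d_i = 1/(1650) + 1/(920) = 0.001693, so f = 591 mm.
Since f is positive, the curved mirror is concave.

f = 591 mm (concave)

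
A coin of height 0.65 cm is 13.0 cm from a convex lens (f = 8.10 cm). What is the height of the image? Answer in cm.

1.07 cm

1/d_i = 1/f − 1/d_o = 1/(8.100) − 1/(13.0) = 0.04653, so d_i = 21.49 cm.
m = −d_i/d_o = -1.653.
|h_i| = |m|·h_o = 1.653 × 0.65 = 1.07 cm. The image is real, inverted and enlarged, on the far side of the lens.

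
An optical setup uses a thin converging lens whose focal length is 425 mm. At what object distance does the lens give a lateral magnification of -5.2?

m = −d_i/d_o ⇒ d_i = −m·d_o.
1/f = 1/d_o + 1/d_i = 1/d_o − 1/(m·d_o) = (1 − 1/m)/d_o, so d_o = f(1 − 1/m) = (425.0)(1 − 1/(-5.2)) = 507 mm.

507 mm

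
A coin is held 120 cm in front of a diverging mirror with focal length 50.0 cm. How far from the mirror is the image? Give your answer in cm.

35.3 cm

For a diverging mirror, f = -50.0 cm.
Mirror equation: 1/q = 1/f − 1/p = 1/(-50.00) − 1/(120) = -0.02000 − 0.008333 = -0.02833, so q = -35.3 cm.
The image is virtual, upright and reduced, behind the mirror.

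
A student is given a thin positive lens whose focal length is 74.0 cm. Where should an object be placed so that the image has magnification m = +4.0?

55.5 cm

m = −d_i/d_o ⇒ d_i = −m·d_o.
1/f = 1/d_o + 1/d_i = 1/d_o − 1/(m·d_o) = (1 − 1/m)/d_o, so d_o = f(1 − 1/m) = (74.00)(1 − 1/(+4.0)) = 55.5 cm.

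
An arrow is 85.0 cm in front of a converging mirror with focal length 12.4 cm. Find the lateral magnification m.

1/d_i = 1/f − 1/d_o = 1/(12.40) − 1/(85.0) = 0.06888, so d_i = 14.52 cm.
m = −d_i/d_o = −(14.52)/(85.0) = -0.171.
The image is real, inverted and reduced, in front of the mirror.

m = -0.171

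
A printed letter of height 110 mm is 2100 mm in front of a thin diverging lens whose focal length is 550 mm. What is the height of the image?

For a diverging lens, f = -550 mm.
1/d_i = 1/f − 1/d_o = 1/(-550.0) − 1/(2100) = -0.002294, so d_i = -435.8 mm.
m = −d_i/d_o = +0.2075.
|h_i| = |m|·h_o = 0.2075 × 110 = 22.8 mm. The image is virtual, upright and reduced, on the same side as the object.

22.8 mm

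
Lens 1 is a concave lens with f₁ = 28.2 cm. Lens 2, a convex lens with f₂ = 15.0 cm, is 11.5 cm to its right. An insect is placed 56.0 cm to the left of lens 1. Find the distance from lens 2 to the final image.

29.7 cm

Lens 1 is diverging, so f₁ = −28.2 cm.
Lens 1: 1/d_i1 = 1/f₁ − 1/d_o1 = 1/(-28.2) − 1/(56.0) = -0.05332, so d_i1 = -18.76 cm.
The intermediate image is 18.76 cm to the left of lens 1 (virtual), which is 11.5 − (-18.76) = 30.26 cm to the left of lens 2, so d_o2 = +30.26 cm.
Lens 2: 1/d_i2 = 1/f₂ − 1/d_o2 = 1/(15.0) − 1/(30.26) = 0.03362, so d_i2 = 29.7 cm.
The final image is real, 29.7 cm to the right of lens 2 (overall magnification ≈ -0.33).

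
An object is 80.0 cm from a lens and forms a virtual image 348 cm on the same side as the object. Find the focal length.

Virtual image ⇒ d_i = −348 cm.
1/f = 1/d_o + 1/d_i = 1/(80.0) + 1/(-348) = 0.009626, so f = 104 cm.
Since f is positive, the lens is converging.

f = 104 cm (converging)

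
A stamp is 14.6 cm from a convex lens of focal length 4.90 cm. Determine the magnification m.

m = -0.505

1/d_i = 1/f − 1/d_o = 1/(4.900) − 1/(14.6) = 0.1356, so d_i = 7.375 cm.
m = −d_i/d_o = −(7.375)/(14.6) = -0.505.
The image is real, inverted and reduced, on the far side of the lens.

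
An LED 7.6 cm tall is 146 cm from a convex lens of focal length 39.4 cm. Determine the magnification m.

m = -0.370

1/d_i = 1/f − 1/d_o = 1/(39.40) − 1/(146) = 0.01853, so d_i = 53.96 cm.
m = −d_i/d_o = −(53.96)/(146) = -0.370.
The image is real, inverted and reduced, on the far side of the lens.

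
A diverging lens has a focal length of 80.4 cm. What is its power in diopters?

For a diverging lens, f = −80.4 cm.
f = -80.4 cm = -0.804 m.
P = 1/f = 1/(-0.804 m) = -1.24 D.

P = -1.24 D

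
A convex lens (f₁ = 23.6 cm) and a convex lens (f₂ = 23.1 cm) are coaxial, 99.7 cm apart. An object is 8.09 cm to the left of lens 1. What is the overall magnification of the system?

Lens 1: 1/d_i1 = 1/(23.6) − 1/(8.09) = -0.08124, so d_i1 = -12.31 cm; m₁ = −d_i1/d_o1 = +1.522.
d_o2 = 99.7 − (-12.31) = 112.0 cm.
Lens 2: 1/d_i2 = 1/(23.1) − 1/(112.0) = 0.03436, so d_i2 = 29.10 cm; m₂ = −d_i2/d_o2 = -0.2598.
m = m₁·m₂ = (+1.522)(-0.2598) = -0.395.

m = -0.395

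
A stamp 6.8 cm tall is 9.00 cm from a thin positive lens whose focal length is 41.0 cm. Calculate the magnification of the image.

m = +1.28

1/d_i = 1/f − 1/d_o = 1/(41.00) − 1/(9.00) = -0.08672, so d_i = -11.53 cm.
m = −d_i/d_o = −(-11.53)/(9.00) = +1.28.
The image is virtual, upright and enlarged, on the same side as the object.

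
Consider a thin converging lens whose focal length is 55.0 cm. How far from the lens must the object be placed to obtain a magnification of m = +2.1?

m = −d_i/d_o ⇒ d_i = −m·d_o.
1/f = 1/d_o + 1/d_i = 1/d_o − 1/(m·d_o) = (1 − 1/m)/d_o, so d_o = f(1 − 1/m) = (55.00)(1 − 1/(+2.1)) = 28.8 cm.

28.8 cm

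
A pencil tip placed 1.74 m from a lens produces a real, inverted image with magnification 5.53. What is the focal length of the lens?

m = −d_i/d_o ⇒ d_i = −m·d_o = −(-5.53)·(1.74) = 9.622 m.
1/f = 1/d_o + 1/d_i = 1/(1.74) + 1/(9.622) = 0.6786, so f = 1.47 m.
Since f is positive, the lens is converging.

f = 1.47 m (converging)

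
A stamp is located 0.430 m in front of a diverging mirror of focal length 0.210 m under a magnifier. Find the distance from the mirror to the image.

0.141 m

For a diverging mirror, f = -0.210 m.
Mirror equation: 1/v = 1/f − 1/u = 1/(-0.2100) − 1/(0.430) = -4.762 − 2.326 = -7.087, so v = -0.141 m.
The image is virtual, upright and reduced, behind the mirror.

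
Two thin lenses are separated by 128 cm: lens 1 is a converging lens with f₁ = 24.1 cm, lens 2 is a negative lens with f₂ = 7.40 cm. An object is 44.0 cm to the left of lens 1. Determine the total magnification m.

Lens 1: 1/d_i1 = 1/(24.1) − 1/(44.0) = 0.01877, so d_i1 = 53.29 cm; m₁ = −d_i1/d_o1 = -1.211.
d_o2 = 128 − (53.29) = 74.71 cm.
f₂ = −7.40 cm (diverging).
Lens 2: 1/d_i2 = 1/(-7.40) − 1/(74.71) = -0.1485, so d_i2 = -6.733 cm; m₂ = −d_i2/d_o2 = +0.09012.
m = m₁·m₂ = (-1.211)(+0.09012) = -0.109.

m = -0.109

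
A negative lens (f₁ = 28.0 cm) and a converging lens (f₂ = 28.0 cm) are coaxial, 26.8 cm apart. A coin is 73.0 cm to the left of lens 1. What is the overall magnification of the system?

m = -0.408

f₁ = −28.0 cm (diverging).
Lens 1: 1/d_i1 = 1/(-28.0) − 1/(73.0) = -0.04941, so d_i1 = -20.24 cm; m₁ = −d_i1/d_o1 = +0.2773.
d_o2 = 26.8 − (-20.24) = 47.04 cm.
Lens 2: 1/d_i2 = 1/(28.0) − 1/(47.04) = 0.01446, so d_i2 = 69.18 cm; m₂ = −d_i2/d_o2 = -1.471.
m = m₁·m₂ = (+0.2773)(-1.471) = -0.408.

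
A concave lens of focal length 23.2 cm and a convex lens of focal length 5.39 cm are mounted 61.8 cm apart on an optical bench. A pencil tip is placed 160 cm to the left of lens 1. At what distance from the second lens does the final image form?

5.77 cm

Lens 1 is diverging, so f₁ = −23.2 cm.
Lens 1: 1/d_i1 = 1/f₁ − 1/d_o1 = 1/(-23.2) − 1/(160) = -0.04935, so d_i1 = -20.26 cm.
The intermediate image is 20.26 cm to the left of lens 1 (virtual), which is 61.8 − (-20.26) = 82.06 cm to the left of lens 2, so d_o2 = +82.06 cm.
Lens 2: 1/d_i2 = 1/f₂ − 1/d_o2 = 1/(5.39) − 1/(82.06) = 0.1733, so d_i2 = 5.77 cm.
The final image is real, 5.77 cm to the right of lens 2 (overall magnification ≈ -0.0089).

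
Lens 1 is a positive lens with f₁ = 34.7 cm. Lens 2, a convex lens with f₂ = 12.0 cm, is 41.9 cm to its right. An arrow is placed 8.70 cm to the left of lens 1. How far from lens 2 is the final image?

Lens 1: 1/d_i1 = 1/f₁ − 1/d_o1 = 1/(34.7) − 1/(8.70) = -0.08612, so d_i1 = -11.61 cm.
The intermediate image is 11.61 cm to the left of lens 1 (virtual), which is 41.9 − (-11.61) = 53.51 cm to the left of lens 2, so d_o2 = +53.51 cm.
Lens 2: 1/d_i2 = 1/f₂ − 1/d_o2 = 1/(12.0) − 1/(53.51) = 0.06465, so d_i2 = 15.5 cm.
The final image is real, 15.5 cm to the right of lens 2 (overall magnification ≈ -0.39).

15.5 cm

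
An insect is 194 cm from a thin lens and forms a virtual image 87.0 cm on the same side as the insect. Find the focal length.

Virtual image ⇒ d_i = −87.0 cm.
1/f = 1/d_o + 1/d_i = 1/(194) + 1/(-87.0) = -0.006340, so f = -158 cm.
Since f is negative, the thin lens is diverging.

f = -158 cm (diverging)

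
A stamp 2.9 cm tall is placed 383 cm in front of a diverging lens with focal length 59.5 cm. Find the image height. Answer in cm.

For a diverging lens, f = -59.5 cm.
1/d_i = 1/f − 1/d_o = 1/(-59.50) − 1/(383) = -0.01942, so d_i = -51.50 cm.
m = −d_i/d_o = +0.1345.
|h_i| = |m|·h_o = 0.1345 × 2.9 = 0.390 cm. The image is virtual, upright and reduced, on the same side as the object.

0.390 cm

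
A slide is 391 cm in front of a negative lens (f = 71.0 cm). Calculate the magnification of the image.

m = +0.154

For a negative lens, f = -71.0 cm.
1/d_i = 1/f − 1/d_o = 1/(-71.00) − 1/(391) = -0.01664, so d_i = -60.09 cm.
m = −d_i/d_o = −(-60.09)/(391) = +0.154.
The image is virtual, upright and reduced, on the same side as the object.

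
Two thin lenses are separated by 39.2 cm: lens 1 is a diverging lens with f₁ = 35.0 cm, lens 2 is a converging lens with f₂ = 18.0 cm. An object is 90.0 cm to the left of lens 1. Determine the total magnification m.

m = -0.109

f₁ = −35.0 cm (diverging).
Lens 1: 1/d_i1 = 1/(-35.0) − 1/(90.0) = -0.03968, so d_i1 = -25.20 cm; m₁ = −d_i1/d_o1 = +0.2800.
d_o2 = 39.2 − (-25.20) = 64.40 cm.
Lens 2: 1/d_i2 = 1/(18.0) − 1/(64.40) = 0.04003, so d_i2 = 24.98 cm; m₂ = −d_i2/d_o2 = -0.3879.
m = m₁·m₂ = (+0.2800)(-0.3879) = -0.109.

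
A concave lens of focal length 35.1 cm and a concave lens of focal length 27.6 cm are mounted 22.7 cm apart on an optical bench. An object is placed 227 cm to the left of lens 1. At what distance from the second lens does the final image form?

18.2 cm

Lens 1 is diverging, so f₁ = −35.1 cm.
Lens 1: 1/d_i1 = 1/f₁ − 1/d_o1 = 1/(-35.1) − 1/(227) = -0.03290, so d_i1 = -30.40 cm.
The intermediate image is 30.40 cm to the left of lens 1 (virtual), which is 22.7 − (-30.40) = 53.10 cm to the left of lens 2, so d_o2 = +53.10 cm.
Lens 2 is diverging, so f₂ = −27.6 cm.
Lens 2: 1/d_i2 = 1/f₂ − 1/d_o2 = 1/(-27.6) − 1/(53.10) = -0.05506, so d_i2 = -18.2 cm.
The final image is virtual, 18.2 cm to the left of lens 2 (overall magnification ≈ 0.046).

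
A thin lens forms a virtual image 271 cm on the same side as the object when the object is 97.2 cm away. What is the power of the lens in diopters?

Virtual image ⇒ d_i = −271 cm.
1/f = 1/d_o + 1/d_i = 1/(97.2) + 1/(-271) = 0.006598 cm⁻¹.
f = 151.6 cm = 1.516 m, so P = 1/f = +0.660 D.

P = +0.660 D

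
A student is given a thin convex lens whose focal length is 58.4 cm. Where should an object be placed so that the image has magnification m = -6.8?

67.0 cm

m = −d_i/d_o ⇒ d_i = −m·d_o.
1/f = 1/d_o + 1/d_i = 1/d_o − 1/(m·d_o) = (1 − 1/m)/d_o, so d_o = f(1 − 1/m) = (58.40)(1 − 1/(-6.8)) = 67.0 cm.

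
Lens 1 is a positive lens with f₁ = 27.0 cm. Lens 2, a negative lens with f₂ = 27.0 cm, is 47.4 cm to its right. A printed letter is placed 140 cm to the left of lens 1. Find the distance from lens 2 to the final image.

Lens 1: 1/d_i1 = 1/f₁ − 1/d_o1 = 1/(27.0) − 1/(140) = 0.02989, so d_i1 = 33.45 cm.
The intermediate image is 33.45 cm to the right of lens 1, which is 47.4 − (33.45) = 13.95 cm to the left of lens 2, so d_o2 = +13.95 cm.
Lens 2 is diverging, so f₂ = −27.0 cm.
Lens 2: 1/d_i2 = 1/f₂ − 1/d_o2 = 1/(-27.0) − 1/(13.95) = -0.1087, so d_i2 = -9.20 cm.
The final image is virtual, 9.20 cm to the left of lens 2 (overall magnification ≈ -0.16).

9.20 cm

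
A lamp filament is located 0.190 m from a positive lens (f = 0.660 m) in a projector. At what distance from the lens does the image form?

0.267 m

Lens equation: 1/q = 1/f − 1/p = 1/(0.6600) − 1/(0.190) = 1.515 − 5.263 = -3.748, so q = -0.267 m.
The image is virtual, upright and enlarged, on the same side as the object.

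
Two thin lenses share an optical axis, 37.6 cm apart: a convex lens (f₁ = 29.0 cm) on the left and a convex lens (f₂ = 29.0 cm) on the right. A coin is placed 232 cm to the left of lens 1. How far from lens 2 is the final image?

5.27 cm

Lens 1: 1/d_i1 = 1/f₁ − 1/d_o1 = 1/(29.0) − 1/(232) = 0.03017, so d_i1 = 33.14 cm.
The intermediate image is 33.14 cm to the right of lens 1, which is 37.6 − (33.14) = 4.460 cm to the left of lens 2, so d_o2 = +4.460 cm.
Lens 2: 1/d_i2 = 1/f₂ − 1/d_o2 = 1/(29.0) − 1/(4.460) = -0.1897, so d_i2 = -5.27 cm.
The final image is virtual, 5.27 cm to the left of lens 2 (overall magnification ≈ -0.17).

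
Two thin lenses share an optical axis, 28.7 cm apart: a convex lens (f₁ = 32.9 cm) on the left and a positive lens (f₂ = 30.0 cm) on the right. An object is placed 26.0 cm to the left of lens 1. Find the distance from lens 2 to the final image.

37.3 cm

Lens 1: 1/d_i1 = 1/f₁ − 1/d_o1 = 1/(32.9) − 1/(26.0) = -0.008066, so d_i1 = -124.0 cm.
The intermediate image is 124.0 cm to the left of lens 1 (virtual), which is 28.7 − (-124.0) = 152.7 cm to the left of lens 2, so d_o2 = +152.7 cm.
Lens 2: 1/d_i2 = 1/f₂ − 1/d_o2 = 1/(30.0) − 1/(152.7) = 0.02678, so d_i2 = 37.3 cm.
The final image is real, 37.3 cm to the right of lens 2 (overall magnification ≈ -1.2).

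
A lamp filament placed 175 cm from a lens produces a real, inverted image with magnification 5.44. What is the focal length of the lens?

f = 148 cm (converging)

m = −d_i/d_o ⇒ d_i = −m·d_o = −(-5.44)·(175) = 952.0 cm.
1/f = 1/d_o + 1/d_i = 1/(175) + 1/(952.0) = 0.006765, so f = 148 cm.
Since f is positive, the lens is converging.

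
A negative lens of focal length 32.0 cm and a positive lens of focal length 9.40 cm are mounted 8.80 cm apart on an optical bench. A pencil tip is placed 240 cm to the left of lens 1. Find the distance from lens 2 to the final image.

12.6 cm

Lens 1 is diverging, so f₁ = −32.0 cm.
Lens 1: 1/d_i1 = 1/f₁ − 1/d_o1 = 1/(-32.0) − 1/(240) = -0.03542, so d_i1 = -28.24 cm.
The intermediate image is 28.24 cm to the left of lens 1 (virtual), which is 8.80 − (-28.24) = 37.04 cm to the left of lens 2, so d_o2 = +37.04 cm.
Lens 2: 1/d_i2 = 1/f₂ − 1/d_o2 = 1/(9.40) − 1/(37.04) = 0.07939, so d_i2 = 12.6 cm.
The final image is real, 12.6 cm to the right of lens 2 (overall magnification ≈ -0.040).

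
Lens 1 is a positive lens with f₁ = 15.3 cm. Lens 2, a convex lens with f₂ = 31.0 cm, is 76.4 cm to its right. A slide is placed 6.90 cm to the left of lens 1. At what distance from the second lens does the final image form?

47.6 cm

Lens 1: 1/d_i1 = 1/f₁ − 1/d_o1 = 1/(15.3) − 1/(6.90) = -0.07957, so d_i1 = -12.57 cm.
The intermediate image is 12.57 cm to the left of lens 1 (virtual), which is 76.4 − (-12.57) = 88.97 cm to the left of lens 2, so d_o2 = +88.97 cm.
Lens 2: 1/d_i2 = 1/f₂ − 1/d_o2 = 1/(31.0) − 1/(88.97) = 0.02102, so d_i2 = 47.6 cm.
The final image is real, 47.6 cm to the right of lens 2 (overall magnification ≈ -0.97).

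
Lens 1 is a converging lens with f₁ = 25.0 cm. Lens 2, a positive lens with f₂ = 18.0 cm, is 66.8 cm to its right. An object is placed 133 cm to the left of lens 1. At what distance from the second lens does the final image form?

36.0 cm

Lens 1: 1/d_i1 = 1/f₁ − 1/d_o1 = 1/(25.0) − 1/(133) = 0.03248, so d_i1 = 30.79 cm.
The intermediate image is 30.79 cm to the right of lens 1, which is 66.8 − (30.79) = 36.01 cm to the left of lens 2, so d_o2 = +36.01 cm.
Lens 2: 1/d_i2 = 1/f₂ − 1/d_o2 = 1/(18.0) − 1/(36.01) = 0.02779, so d_i2 = 36.0 cm.
The final image is real, 36.0 cm to the right of lens 2 (overall magnification ≈ 0.23).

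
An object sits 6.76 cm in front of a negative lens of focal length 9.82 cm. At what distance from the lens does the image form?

4.00 cm

For a negative lens, f = -9.82 cm.
Thin-lens equation: 1/s_i = 1/f − 1/s_o = 1/(-9.820) − 1/(6.76) = -0.1018 − 0.1479 = -0.2498, so s_i = -4.00 cm.
The image is virtual, upright and reduced, on the same side as the object.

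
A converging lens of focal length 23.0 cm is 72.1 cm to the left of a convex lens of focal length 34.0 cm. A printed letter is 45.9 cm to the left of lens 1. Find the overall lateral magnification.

m = -4.27

Lens 1: 1/d_i1 = 1/(23.0) − 1/(45.9) = 0.02169, so d_i1 = 46.10 cm; m₁ = −d_i1/d_o1 = -1.004.
d_o2 = 72.1 − (46.10) = 26.00 cm.
Lens 2: 1/d_i2 = 1/(34.0) − 1/(26.00) = -0.009050, so d_i2 = -110.5 cm; m₂ = −d_i2/d_o2 = +4.250.
m = m₁·m₂ = (-1.004)(+4.250) = -4.27.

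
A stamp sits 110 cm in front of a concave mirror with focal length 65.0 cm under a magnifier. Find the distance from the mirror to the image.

159 cm

Mirror equation: 1/q = 1/f − 1/p = 1/(65.00) − 1/(110) = 0.01538 − 0.009091 = 0.006294, so q = 159 cm.
The image is real, inverted and enlarged, in front of the mirror.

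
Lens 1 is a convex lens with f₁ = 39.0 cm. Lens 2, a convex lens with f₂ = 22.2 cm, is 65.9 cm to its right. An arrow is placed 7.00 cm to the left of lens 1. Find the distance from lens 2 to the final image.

31.6 cm

Lens 1: 1/d_i1 = 1/f₁ − 1/d_o1 = 1/(39.0) − 1/(7.00) = -0.1172, so d_i1 = -8.531 cm.
The intermediate image is 8.531 cm to the left of lens 1 (virtual), which is 65.9 − (-8.531) = 74.43 cm to the left of lens 2, so d_o2 = +74.43 cm.
Lens 2: 1/d_i2 = 1/f₂ − 1/d_o2 = 1/(22.2) − 1/(74.43) = 0.03161, so d_i2 = 31.6 cm.
The final image is real, 31.6 cm to the right of lens 2 (overall magnification ≈ -0.52).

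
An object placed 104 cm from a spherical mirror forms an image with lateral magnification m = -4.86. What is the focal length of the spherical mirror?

f = 86.3 cm (concave)

m = −d_i/d_o ⇒ d_i = −m·d_o = −(-4.86)·(104) = 505.4 cm.
1/f = 1/d_o + 1/d_i = 1/(104) + 1/(505.4) = 0.01159, so f = 86.3 cm.
Since f is positive, the spherical mirror is concave.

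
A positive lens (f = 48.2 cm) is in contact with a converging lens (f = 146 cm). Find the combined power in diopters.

P₁ = 1/f₁ = 1/(0.482 m) = +2.075 D; P₂ = 1/f₂ = 1/(1.46 m) = +0.6849 D.
For thin lenses in contact, P = P₁ + P₂ = (+2.075) + (+0.6849) = +2.76 D.

P = +2.76 D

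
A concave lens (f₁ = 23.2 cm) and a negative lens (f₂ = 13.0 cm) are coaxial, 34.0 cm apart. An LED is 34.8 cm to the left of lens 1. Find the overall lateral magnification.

f₁ = −23.2 cm (diverging).
Lens 1: 1/d_i1 = 1/(-23.2) − 1/(34.8) = -0.07184, so d_i1 = -13.92 cm; m₁ = −d_i1/d_o1 = +0.4000.
d_o2 = 34.0 − (-13.92) = 47.92 cm.
f₂ = −13.0 cm (diverging).
Lens 2: 1/d_i2 = 1/(-13.0) − 1/(47.92) = -0.09779, so d_i2 = -10.23 cm; m₂ = −d_i2/d_o2 = +0.2134.
m = m₁·m₂ = (+0.4000)(+0.2134) = +0.0854.

m = +0.0854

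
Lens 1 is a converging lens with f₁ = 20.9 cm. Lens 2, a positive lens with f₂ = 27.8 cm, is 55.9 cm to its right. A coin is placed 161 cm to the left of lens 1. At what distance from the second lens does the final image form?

217 cm

Lens 1: 1/d_i1 = 1/f₁ − 1/d_o1 = 1/(20.9) − 1/(161) = 0.04164, so d_i1 = 24.02 cm.
The intermediate image is 24.02 cm to the right of lens 1, which is 55.9 − (24.02) = 31.88 cm to the left of lens 2, so d_o2 = +31.88 cm.
Lens 2: 1/d_i2 = 1/f₂ − 1/d_o2 = 1/(27.8) − 1/(31.88) = 0.004604, so d_i2 = 217 cm.
The final image is real, 217 cm to the right of lens 2 (overall magnification ≈ 1.0).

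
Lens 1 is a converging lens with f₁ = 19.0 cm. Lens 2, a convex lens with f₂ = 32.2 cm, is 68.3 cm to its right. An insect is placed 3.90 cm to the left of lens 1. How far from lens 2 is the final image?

Lens 1: 1/d_i1 = 1/f₁ − 1/d_o1 = 1/(19.0) − 1/(3.90) = -0.2038, so d_i1 = -4.907 cm.
The intermediate image is 4.907 cm to the left of lens 1 (virtual), which is 68.3 − (-4.907) = 73.21 cm to the left of lens 2, so d_o2 = +73.21 cm.
Lens 2: 1/d_i2 = 1/f₂ − 1/d_o2 = 1/(32.2) − 1/(73.21) = 0.01740, so d_i2 = 57.5 cm.
The final image is real, 57.5 cm to the right of lens 2 (overall magnification ≈ -0.99).

57.5 cm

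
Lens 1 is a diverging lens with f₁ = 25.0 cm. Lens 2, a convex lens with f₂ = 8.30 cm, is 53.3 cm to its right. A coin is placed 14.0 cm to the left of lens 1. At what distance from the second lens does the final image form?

9.58 cm

Lens 1 is diverging, so f₁ = −25.0 cm.
Lens 1: 1/d_i1 = 1/f₁ − 1/d_o1 = 1/(-25.0) − 1/(14.0) = -0.1114, so d_i1 = -8.974 cm.
The intermediate image is 8.974 cm to the left of lens 1 (virtual), which is 53.3 − (-8.974) = 62.27 cm to the left of lens 2, so d_o2 = +62.27 cm.
Lens 2: 1/d_i2 = 1/f₂ − 1/d_o2 = 1/(8.30) − 1/(62.27) = 0.1044, so d_i2 = 9.58 cm.
The final image is real, 9.58 cm to the right of lens 2 (overall magnification ≈ -0.099).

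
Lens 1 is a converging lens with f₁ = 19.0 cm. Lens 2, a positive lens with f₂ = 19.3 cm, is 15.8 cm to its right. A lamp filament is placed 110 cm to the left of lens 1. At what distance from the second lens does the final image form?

Lens 1: 1/d_i1 = 1/f₁ − 1/d_o1 = 1/(19.0) − 1/(110) = 0.04354, so d_i1 = 22.97 cm.
The intermediate image is 22.97 cm to the right of lens 1, which lies 7.170 cm to the right of lens 2 — a virtual object — so d_o2 = −7.170 cm.
Lens 2: 1/d_i2 = 1/f₂ − 1/d_o2 = 1/(19.3) − 1/(-7.170) = 0.1913, so d_i2 = 5.23 cm.
The final image is real, 5.23 cm to the right of lens 2 (overall magnification ≈ -0.15).

5.23 cm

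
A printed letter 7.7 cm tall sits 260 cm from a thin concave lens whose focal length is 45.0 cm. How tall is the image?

1.14 cm

For a concave lens, f = -45.0 cm.
1/d_i = 1/f − 1/d_o = 1/(-45.00) − 1/(260) = -0.02607, so d_i = -38.36 cm.
m = −d_i/d_o = +0.1475.
|h_i| = |m|·h_o = 0.1475 × 7.7 = 1.14 cm. The image is virtual, upright and reduced, on the same side as the object.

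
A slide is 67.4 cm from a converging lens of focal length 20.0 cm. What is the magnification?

1/d_i = 1/f − 1/d_o = 1/(20.00) − 1/(67.4) = 0.03516, so d_i = 28.44 cm.
m = −d_i/d_o = −(28.44)/(67.4) = -0.422.
The image is real, inverted and reduced, on the far side of the lens.

m = -0.422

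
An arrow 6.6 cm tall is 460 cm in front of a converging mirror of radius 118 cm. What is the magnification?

m = -0.147

f = R/2 = 118/2 = 59.00 cm.
1/d_i = 1/f − 1/d_o = 1/(59.00) − 1/(460) = 0.01478, so d_i = 67.68 cm.
m = −d_i/d_o = −(67.68)/(460) = -0.147.
The image is real, inverted and reduced, in front of the mirror.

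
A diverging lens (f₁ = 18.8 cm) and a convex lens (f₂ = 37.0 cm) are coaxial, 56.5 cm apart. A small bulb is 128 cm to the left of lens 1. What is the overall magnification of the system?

f₁ = −18.8 cm (diverging).
Lens 1: 1/d_i1 = 1/(-18.8) − 1/(128) = -0.06100, so d_i1 = -16.39 cm; m₁ = −d_i1/d_o1 = +0.1280.
d_o2 = 56.5 − (-16.39) = 72.89 cm.
Lens 2: 1/d_i2 = 1/(37.0) − 1/(72.89) = 0.01331, so d_i2 = 75.14 cm; m₂ = −d_i2/d_o2 = -1.031.
m = m₁·m₂ = (+0.1280)(-1.031) = -0.132.

m = -0.132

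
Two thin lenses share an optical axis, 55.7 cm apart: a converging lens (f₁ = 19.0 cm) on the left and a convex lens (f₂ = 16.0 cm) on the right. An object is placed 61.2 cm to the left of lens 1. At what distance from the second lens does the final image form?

37.1 cm

Lens 1: 1/d_i1 = 1/f₁ − 1/d_o1 = 1/(19.0) − 1/(61.2) = 0.03629, so d_i1 = 27.55 cm.
The intermediate image is 27.55 cm to the right of lens 1, which is 55.7 − (27.55) = 28.15 cm to the left of lens 2, so d_o2 = +28.15 cm.
Lens 2: 1/d_i2 = 1/f₂ − 1/d_o2 = 1/(16.0) − 1/(28.15) = 0.02698, so d_i2 = 37.1 cm.
The final image is real, 37.1 cm to the right of lens 2 (overall magnification ≈ 0.59).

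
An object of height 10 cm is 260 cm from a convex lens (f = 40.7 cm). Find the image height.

1/d_i = 1/f − 1/d_o = 1/(40.70) − 1/(260) = 0.02072, so d_i = 48.25 cm.
m = −d_i/d_o = -0.1856.
|h_i| = |m|·h_o = 0.1856 × 10 = 1.86 cm. The image is real, inverted and reduced, on the far side of the lens.

1.86 cm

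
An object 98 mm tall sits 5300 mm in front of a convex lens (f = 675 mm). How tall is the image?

1/d_i = 1/f − 1/d_o = 1/(675.0) − 1/(5300) = 0.001293, so d_i = 773.5 mm.
m = −d_i/d_o = -0.1459.
|h_i| = |m|·h_o = 0.1459 × 98 = 14.3 mm. The image is real, inverted and reduced, on the far side of the lens.

14.3 mm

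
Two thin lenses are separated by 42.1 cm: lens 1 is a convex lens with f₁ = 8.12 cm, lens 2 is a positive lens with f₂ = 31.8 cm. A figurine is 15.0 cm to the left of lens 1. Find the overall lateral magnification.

Lens 1: 1/d_i1 = 1/(8.12) − 1/(15.0) = 0.05649, so d_i1 = 17.70 cm; m₁ = −d_i1/d_o1 = -1.180.
d_o2 = 42.1 − (17.70) = 24.40 cm.
Lens 2: 1/d_i2 = 1/(31.8) − 1/(24.40) = -0.009537, so d_i2 = -104.9 cm; m₂ = −d_i2/d_o2 = +4.297.
m = m₁·m₂ = (-1.180)(+4.297) = -5.07.

m = -5.07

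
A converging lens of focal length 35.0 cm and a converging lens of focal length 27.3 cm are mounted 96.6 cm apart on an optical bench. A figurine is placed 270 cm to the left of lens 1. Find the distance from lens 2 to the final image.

52.9 cm

Lens 1: 1/d_i1 = 1/f₁ − 1/d_o1 = 1/(35.0) − 1/(270) = 0.02487, so d_i1 = 40.21 cm.
The intermediate image is 40.21 cm to the right of lens 1, which is 96.6 − (40.21) = 56.39 cm to the left of lens 2, so d_o2 = +56.39 cm.
Lens 2: 1/d_i2 = 1/f₂ − 1/d_o2 = 1/(27.3) − 1/(56.39) = 0.01890, so d_i2 = 52.9 cm.
The final image is real, 52.9 cm to the right of lens 2 (overall magnification ≈ 0.14).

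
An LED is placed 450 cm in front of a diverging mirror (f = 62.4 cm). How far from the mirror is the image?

54.8 cm

For a diverging mirror, f = -62.4 cm.
Mirror equation: 1/d_i = 1/f − 1/d_o = 1/(-62.40) − 1/(450) = -0.01603 − 0.002222 = -0.01825, so d_i = -54.8 cm.
The image is virtual, upright and reduced, behind the mirror.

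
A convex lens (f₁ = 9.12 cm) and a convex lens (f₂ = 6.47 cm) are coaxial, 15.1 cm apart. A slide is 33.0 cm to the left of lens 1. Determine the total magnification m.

Lens 1: 1/d_i1 = 1/(9.12) − 1/(33.0) = 0.07935, so d_i1 = 12.60 cm; m₁ = −d_i1/d_o1 = -0.3818.
d_o2 = 15.1 − (12.60) = 2.500 cm.
Lens 2: 1/d_i2 = 1/(6.47) − 1/(2.500) = -0.2454, so d_i2 = -4.074 cm; m₂ = −d_i2/d_o2 = +1.630.
m = m₁·m₂ = (-0.3818)(+1.630) = -0.622.

m = -0.622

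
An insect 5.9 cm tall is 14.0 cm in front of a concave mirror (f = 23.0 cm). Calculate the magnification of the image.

m = +2.56

1/d_i = 1/f − 1/d_o = 1/(23.00) − 1/(14.0) = -0.02795, so d_i = -35.78 cm.
m = −d_i/d_o = −(-35.78)/(14.0) = +2.56.
The image is virtual, upright and enlarged, behind the mirror.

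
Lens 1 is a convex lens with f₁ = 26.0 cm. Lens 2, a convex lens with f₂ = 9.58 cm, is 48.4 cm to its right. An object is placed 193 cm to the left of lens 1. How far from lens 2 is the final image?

Lens 1: 1/d_i1 = 1/f₁ − 1/d_o1 = 1/(26.0) − 1/(193) = 0.03328, so d_i1 = 30.05 cm.
The intermediate image is 30.05 cm to the right of lens 1, which is 48.4 − (30.05) = 18.35 cm to the left of lens 2, so d_o2 = +18.35 cm.
Lens 2: 1/d_i2 = 1/f₂ − 1/d_o2 = 1/(9.58) − 1/(18.35) = 0.04989, so d_i2 = 20.0 cm.
The final image is real, 20.0 cm to the right of lens 2 (overall magnification ≈ 0.17).

20.0 cm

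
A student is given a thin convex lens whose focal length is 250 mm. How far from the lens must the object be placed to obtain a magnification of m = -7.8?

m = −d_i/d_o ⇒ d_i = −m·d_o.
1/f = 1/d_o + 1/d_i = 1/d_o − 1/(m·d_o) = (1 − 1/m)/d_o, so d_o = f(1 − 1/m) = (250.0)(1 − 1/(-7.8)) = 282 mm.

282 mm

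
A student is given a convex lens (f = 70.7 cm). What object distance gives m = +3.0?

m = −d_i/d_o ⇒ d_i = −m·d_o.
1/f = 1/d_o + 1/d_i = 1/d_o − 1/(m·d_o) = (1 − 1/m)/d_o, so d_o = f(1 − 1/m) = (70.70)(1 − 1/(+3.0)) = 47.1 cm.

47.1 cm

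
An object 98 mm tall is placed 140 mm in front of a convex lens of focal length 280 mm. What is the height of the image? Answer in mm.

196 mm

1/d_i = 1/f − 1/d_o = 1/(280.0) − 1/(140) = -0.003571, so d_i = -280.0 mm.
m = −d_i/d_o = +2.000.
|h_i| = |m|·h_o = 2.000 × 98 = 196 mm. The image is virtual, upright and enlarged, on the same side as the object.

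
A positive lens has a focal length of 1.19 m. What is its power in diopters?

P = +0.840 D

P = 1/f = 1/(1.19 m) = +0.840 D.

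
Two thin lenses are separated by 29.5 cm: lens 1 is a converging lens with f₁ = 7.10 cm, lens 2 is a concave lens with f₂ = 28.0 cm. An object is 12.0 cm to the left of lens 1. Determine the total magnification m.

m = -1.01

Lens 1: 1/d_i1 = 1/(7.10) − 1/(12.0) = 0.05751, so d_i1 = 17.39 cm; m₁ = −d_i1/d_o1 = -1.449.
d_o2 = 29.5 − (17.39) = 12.11 cm.
f₂ = −28.0 cm (diverging).
Lens 2: 1/d_i2 = 1/(-28.0) − 1/(12.11) = -0.1183, so d_i2 = -8.454 cm; m₂ = −d_i2/d_o2 = +0.6981.
m = m₁·m₂ = (-1.449)(+0.6981) = -1.01.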